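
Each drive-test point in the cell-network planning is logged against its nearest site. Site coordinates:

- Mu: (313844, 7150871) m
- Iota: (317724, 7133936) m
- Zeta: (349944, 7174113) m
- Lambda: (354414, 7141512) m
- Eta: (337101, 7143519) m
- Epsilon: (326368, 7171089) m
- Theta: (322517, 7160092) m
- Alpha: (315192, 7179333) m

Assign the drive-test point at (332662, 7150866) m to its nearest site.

Eta

Squared distances to each site:
Mu: 354117149.000; Iota: 509768744.000; Zeta: 839090533.000; Lambda: 560646820.000; Eta: 73683130.000; Epsilon: 448584165.000; Theta: 188040101.000; Alpha: 1115570989.000.
Minimum at Eta.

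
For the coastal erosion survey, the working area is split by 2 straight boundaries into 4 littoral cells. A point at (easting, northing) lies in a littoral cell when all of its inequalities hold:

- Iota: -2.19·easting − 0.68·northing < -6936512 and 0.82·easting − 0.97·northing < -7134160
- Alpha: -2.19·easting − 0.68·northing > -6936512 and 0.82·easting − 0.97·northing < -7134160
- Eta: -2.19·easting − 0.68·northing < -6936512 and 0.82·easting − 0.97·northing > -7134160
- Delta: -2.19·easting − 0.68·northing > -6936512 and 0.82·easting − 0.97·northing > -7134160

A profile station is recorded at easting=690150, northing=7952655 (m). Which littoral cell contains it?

-2.19·690150 − 0.68·7952655 = -6919233.900, which is > -6936512
0.82·690150 − 0.97·7952655 = -7148152.350, which is < -7134160
This sign pattern matches Alpha.

Alpha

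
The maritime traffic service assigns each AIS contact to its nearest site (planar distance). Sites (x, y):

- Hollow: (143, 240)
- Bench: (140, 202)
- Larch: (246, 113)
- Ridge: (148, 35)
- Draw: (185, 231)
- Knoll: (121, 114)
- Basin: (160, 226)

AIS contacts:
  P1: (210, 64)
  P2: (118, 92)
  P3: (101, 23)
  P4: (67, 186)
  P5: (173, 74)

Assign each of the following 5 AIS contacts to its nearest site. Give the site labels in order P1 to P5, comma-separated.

P1 → Larch (d²=3697.00)
P2 → Knoll (d²=493.00)
P3 → Ridge (d²=2353.00)
P4 → Bench (d²=5585.00)
P5 → Ridge (d²=2146.00)

Larch, Knoll, Ridge, Bench, Ridge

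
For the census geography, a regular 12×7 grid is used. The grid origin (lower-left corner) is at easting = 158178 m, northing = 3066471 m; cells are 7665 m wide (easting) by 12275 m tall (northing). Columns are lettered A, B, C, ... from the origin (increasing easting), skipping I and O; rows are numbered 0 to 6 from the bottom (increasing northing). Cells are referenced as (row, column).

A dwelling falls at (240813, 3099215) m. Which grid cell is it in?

Column index: ⌊(240813 − 158178) / 7665⌋ = ⌊10.781⌋ = 10 → column L
Row offset from origin: ⌊(3099215 − 3066471) / 12275⌋ = ⌊2.668⌋ = 2 → row 2

(2, L)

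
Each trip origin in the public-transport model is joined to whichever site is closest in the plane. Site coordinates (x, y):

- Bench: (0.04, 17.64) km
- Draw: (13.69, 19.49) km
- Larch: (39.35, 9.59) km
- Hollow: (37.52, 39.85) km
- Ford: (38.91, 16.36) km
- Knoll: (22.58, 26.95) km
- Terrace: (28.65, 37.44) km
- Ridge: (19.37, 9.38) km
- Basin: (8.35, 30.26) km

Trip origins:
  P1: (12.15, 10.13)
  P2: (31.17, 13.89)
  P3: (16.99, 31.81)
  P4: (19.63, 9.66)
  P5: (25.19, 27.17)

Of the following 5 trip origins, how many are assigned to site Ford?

1

P1 → Ridge
P2 → Ford
P3 → Knoll
P4 → Ridge
P5 → Knoll
1 of the 5 goes to Ford.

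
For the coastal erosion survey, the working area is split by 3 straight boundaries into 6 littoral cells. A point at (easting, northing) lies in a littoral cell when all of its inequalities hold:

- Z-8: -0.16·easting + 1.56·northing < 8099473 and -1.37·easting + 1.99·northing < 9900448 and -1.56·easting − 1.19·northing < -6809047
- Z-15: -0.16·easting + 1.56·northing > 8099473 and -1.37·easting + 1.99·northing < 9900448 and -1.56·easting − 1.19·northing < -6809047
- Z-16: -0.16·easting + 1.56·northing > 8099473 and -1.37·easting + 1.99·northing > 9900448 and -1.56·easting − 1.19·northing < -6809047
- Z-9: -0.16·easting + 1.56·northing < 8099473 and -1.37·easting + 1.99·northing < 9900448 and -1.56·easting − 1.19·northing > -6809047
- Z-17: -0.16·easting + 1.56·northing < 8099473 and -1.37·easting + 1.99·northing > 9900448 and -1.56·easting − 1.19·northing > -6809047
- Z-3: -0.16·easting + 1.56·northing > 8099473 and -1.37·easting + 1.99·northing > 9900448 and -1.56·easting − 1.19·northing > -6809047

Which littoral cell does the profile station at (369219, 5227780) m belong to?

Z-9

-0.16·369219 + 1.56·5227780 = 8096261.760, which is < 8099473
-1.37·369219 + 1.99·5227780 = 9897452.170, which is < 9900448
-1.56·369219 − 1.19·5227780 = -6797039.840, which is > -6809047
This sign pattern matches Z-9.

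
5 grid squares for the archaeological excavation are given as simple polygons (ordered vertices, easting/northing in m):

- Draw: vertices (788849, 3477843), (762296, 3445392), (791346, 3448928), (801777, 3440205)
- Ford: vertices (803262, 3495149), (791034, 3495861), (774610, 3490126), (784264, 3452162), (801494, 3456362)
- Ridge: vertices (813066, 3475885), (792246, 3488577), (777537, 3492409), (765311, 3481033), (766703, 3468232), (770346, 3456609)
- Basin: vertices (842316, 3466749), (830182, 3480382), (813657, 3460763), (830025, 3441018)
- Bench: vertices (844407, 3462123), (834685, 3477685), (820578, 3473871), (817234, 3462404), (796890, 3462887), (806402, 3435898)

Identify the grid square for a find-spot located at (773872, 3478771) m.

Ridge

Cast a ray rightward from (773872, 3478771). For each polygon, the edges (by vertex number in listed order) whose endpoints lie on opposite sides of northing = 3478771, where each meets that height, and whether that is right or left of the point:
Draw: no edge straddles that height → 0 crossings.
Ford: 3–4 at easting≈777497.5 (right), 5–1 at easting≈802515.5 (right) → 2 crossings.
Ridge: 1–2 at easting≈808331.8 (right), 4–5 at easting≈765557.0 (left) → 1 crossing.
Basin: 1–2 at easting≈831615.9 (right), 2–3 at easting≈828825.1 (right) → 2 crossings.
Bench: no edge straddles that height → 0 crossings.
Only Ridge has an odd count, so the point is inside Ridge.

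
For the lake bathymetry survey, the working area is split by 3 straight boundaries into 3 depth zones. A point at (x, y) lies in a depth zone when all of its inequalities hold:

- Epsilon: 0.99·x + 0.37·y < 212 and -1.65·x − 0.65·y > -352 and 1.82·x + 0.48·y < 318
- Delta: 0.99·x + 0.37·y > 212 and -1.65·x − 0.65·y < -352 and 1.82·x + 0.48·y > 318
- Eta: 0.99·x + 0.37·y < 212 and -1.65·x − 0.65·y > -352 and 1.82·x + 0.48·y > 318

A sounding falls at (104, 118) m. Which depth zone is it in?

0.99·104 + 0.37·118 = 146.620, which is < 212
-1.65·104 − 0.65·118 = -248.300, which is > -352
1.82·104 + 0.48·118 = 245.920, which is < 318
This sign pattern matches Epsilon.

Epsilon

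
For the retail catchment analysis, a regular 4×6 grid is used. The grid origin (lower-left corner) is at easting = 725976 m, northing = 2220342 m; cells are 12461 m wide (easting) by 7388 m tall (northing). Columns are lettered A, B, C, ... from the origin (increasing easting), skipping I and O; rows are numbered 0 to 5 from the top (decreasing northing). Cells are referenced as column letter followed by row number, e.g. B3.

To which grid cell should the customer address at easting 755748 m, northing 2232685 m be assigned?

Column index: ⌊(755748 − 725976) / 12461⌋ = ⌊2.389⌋ = 2 → column C
Row offset from origin: ⌊(2232685 − 2220342) / 7388⌋ = ⌊1.671⌋ = 1 → row 4 (counted from top)

C4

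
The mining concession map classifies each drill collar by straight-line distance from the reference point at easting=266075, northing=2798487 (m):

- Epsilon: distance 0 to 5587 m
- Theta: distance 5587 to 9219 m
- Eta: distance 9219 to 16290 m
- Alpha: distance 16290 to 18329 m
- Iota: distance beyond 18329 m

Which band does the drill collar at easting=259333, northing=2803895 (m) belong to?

Distance = √((259333−266075)² + (2803895−2798487)²) = √(45454564.000 + 29246464.000) = 8642.976 m.
5587 ≤ 8642.976 < 9219 → Theta.

Theta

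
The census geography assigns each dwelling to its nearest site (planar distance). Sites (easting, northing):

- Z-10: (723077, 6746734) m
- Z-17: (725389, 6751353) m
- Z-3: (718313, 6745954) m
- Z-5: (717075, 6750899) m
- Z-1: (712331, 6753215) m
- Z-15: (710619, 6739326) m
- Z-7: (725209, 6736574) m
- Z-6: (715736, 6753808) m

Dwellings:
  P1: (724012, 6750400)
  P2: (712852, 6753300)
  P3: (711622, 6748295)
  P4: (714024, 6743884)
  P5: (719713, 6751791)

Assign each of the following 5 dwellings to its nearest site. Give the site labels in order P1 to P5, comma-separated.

P1 → Z-17 (d²=2804338.00)
P2 → Z-1 (d²=278666.00)
P3 → Z-1 (d²=24709081.00)
P4 → Z-3 (d²=22680421.00)
P5 → Z-5 (d²=7754708.00)

Z-17, Z-1, Z-1, Z-3, Z-5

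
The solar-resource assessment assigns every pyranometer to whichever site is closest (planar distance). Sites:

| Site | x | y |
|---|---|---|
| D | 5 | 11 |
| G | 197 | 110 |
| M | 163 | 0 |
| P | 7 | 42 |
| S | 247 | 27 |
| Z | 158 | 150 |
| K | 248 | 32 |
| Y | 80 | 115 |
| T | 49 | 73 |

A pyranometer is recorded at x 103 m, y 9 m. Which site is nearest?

Squared distances to each site:
D: 9608.000; G: 19037.000; M: 3681.000; P: 10305.000; S: 21060.000; Z: 22906.000; K: 21554.000; Y: 11765.000; T: 7012.000.
Minimum at M.

M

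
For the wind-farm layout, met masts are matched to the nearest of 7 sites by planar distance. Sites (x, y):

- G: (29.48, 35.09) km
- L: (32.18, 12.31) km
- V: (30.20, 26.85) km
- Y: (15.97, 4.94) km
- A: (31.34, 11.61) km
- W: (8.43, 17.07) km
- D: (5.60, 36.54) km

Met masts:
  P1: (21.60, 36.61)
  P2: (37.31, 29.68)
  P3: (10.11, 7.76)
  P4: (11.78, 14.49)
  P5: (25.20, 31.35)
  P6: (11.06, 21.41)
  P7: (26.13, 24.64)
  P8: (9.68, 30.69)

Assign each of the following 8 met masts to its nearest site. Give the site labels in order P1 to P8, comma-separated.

G, V, Y, W, G, W, V, D

P1 → G (d²=64.40)
P2 → V (d²=58.56)
P3 → Y (d²=42.29)
P4 → W (d²=17.88)
P5 → G (d²=32.31)
P6 → W (d²=25.75)
P7 → V (d²=21.45)
P8 → D (d²=50.87)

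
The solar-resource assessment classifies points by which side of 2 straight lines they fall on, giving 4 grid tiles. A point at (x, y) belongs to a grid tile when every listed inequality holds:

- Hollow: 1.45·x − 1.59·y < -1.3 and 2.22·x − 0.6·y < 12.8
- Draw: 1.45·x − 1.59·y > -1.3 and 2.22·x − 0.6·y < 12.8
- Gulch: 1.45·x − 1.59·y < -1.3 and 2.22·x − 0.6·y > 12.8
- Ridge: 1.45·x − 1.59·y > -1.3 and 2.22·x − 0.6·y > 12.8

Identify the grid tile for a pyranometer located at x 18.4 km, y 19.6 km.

1.45·18.4 − 1.59·19.6 = -4.484, which is < -1.3
2.22·18.4 − 0.6·19.6 = 29.088, which is > 12.8
This sign pattern matches Gulch.

Gulch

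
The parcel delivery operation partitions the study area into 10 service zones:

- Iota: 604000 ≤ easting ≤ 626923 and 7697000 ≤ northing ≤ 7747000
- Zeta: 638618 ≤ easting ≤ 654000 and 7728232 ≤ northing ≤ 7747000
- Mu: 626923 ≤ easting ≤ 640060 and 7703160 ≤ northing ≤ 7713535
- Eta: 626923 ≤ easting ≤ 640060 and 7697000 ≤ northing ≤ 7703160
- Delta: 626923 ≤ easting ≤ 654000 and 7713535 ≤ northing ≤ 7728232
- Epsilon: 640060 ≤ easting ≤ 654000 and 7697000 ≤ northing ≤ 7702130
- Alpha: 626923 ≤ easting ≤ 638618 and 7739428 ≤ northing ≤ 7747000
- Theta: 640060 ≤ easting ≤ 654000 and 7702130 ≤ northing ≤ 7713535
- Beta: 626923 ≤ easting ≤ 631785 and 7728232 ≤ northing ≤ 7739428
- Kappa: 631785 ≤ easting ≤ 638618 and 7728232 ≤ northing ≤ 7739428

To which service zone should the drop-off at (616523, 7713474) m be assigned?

The point has easting = 616523 and northing = 7713474.
Only Iota satisfies 604000 ≤ easting ≤ 626923 and 7697000 ≤ northing ≤ 7747000.

Iota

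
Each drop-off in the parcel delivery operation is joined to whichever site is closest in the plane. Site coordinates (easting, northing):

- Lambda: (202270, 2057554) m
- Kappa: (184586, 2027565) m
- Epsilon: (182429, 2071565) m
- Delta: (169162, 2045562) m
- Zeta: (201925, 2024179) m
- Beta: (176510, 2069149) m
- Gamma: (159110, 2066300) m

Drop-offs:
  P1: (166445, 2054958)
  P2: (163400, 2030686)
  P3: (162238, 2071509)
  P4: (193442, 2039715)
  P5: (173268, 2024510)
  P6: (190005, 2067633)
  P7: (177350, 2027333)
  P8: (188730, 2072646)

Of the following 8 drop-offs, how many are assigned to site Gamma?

P1 → Delta
P2 → Delta
P3 → Gamma
P4 → Kappa
P5 → Kappa
P6 → Epsilon
P7 → Kappa
P8 → Epsilon
1 of the 8 goes to Gamma.

1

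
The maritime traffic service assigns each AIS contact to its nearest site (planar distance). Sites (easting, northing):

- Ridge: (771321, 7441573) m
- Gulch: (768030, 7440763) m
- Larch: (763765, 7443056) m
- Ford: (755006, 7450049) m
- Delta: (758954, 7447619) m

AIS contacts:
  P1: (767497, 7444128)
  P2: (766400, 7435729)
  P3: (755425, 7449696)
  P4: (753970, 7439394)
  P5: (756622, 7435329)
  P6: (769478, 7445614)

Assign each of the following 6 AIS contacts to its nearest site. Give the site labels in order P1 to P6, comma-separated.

P1 → Gulch (d²=11607314.00)
P2 → Gulch (d²=27998056.00)
P3 → Ford (d²=300170.00)
P4 → Delta (d²=92490881.00)
P5 → Larch (d²=110728978.00)
P6 → Ridge (d²=19726330.00)

Gulch, Gulch, Ford, Delta, Larch, Ridge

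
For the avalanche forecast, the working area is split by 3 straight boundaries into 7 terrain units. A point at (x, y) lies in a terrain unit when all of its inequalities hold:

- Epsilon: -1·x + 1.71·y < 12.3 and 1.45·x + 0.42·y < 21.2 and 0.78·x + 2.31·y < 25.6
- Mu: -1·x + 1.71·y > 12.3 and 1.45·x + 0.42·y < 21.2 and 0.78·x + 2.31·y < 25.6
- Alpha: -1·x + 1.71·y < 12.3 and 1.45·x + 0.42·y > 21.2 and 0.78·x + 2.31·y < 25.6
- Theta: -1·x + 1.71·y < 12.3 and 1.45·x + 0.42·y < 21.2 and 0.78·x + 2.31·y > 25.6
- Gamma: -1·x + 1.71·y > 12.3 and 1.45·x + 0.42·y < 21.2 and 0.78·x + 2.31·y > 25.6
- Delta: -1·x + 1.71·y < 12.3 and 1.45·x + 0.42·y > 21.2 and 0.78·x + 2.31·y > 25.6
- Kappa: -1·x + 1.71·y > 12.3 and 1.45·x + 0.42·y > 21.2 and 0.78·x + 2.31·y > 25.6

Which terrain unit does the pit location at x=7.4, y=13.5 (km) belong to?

-1·7.4 + 1.71·13.5 = 15.685, which is > 12.3
1.45·7.4 + 0.42·13.5 = 16.400, which is < 21.2
0.78·7.4 + 2.31·13.5 = 36.957, which is > 25.6
This sign pattern matches Gamma.

Gamma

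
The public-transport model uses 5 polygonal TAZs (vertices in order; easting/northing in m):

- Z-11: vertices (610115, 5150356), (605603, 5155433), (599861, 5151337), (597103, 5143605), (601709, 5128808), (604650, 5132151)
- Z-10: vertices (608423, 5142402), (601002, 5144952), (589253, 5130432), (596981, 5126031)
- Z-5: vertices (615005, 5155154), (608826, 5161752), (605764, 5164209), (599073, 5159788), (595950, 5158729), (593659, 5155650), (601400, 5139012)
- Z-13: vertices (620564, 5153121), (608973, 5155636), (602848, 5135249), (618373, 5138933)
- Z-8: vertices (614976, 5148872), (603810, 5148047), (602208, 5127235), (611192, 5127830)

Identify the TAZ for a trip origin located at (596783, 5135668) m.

Cast a ray rightward from (596783, 5135668). For each polygon, the edges (by vertex number in listed order) whose endpoints lie on opposite sides of northing = 5135668, where each meets that height, and whether that is right or left of the point:
Z-11: 4–5 at easting≈599573.6 (right), 6–1 at easting≈605705.8 (right) → 2 crossings.
Z-10: 2–3 at easting≈593489.8 (left), 4–1 at easting≈603716.5 (right) → 1 crossing.
Z-5: no edge straddles that height → 0 crossings.
Z-13: 2–3 at easting≈602973.9 (right), 3–4 at easting≈604613.7 (right) → 2 crossings.
Z-8: 2–3 at easting≈602857.1 (right), 4–1 at easting≈612601.5 (right) → 2 crossings.
Only Z-10 has an odd count, so the point is inside Z-10.

Z-10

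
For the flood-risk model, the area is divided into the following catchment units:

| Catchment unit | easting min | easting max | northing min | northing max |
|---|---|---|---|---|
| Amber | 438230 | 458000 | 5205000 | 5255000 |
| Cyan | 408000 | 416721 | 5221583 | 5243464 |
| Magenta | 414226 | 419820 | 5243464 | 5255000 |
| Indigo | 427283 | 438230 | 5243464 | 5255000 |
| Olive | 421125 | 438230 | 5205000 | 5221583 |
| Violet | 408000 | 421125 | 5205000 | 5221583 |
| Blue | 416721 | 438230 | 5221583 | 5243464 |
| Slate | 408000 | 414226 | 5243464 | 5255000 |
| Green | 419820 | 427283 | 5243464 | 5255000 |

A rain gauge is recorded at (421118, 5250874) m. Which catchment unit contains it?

The point has easting = 421118 and northing = 5250874.
Only Green satisfies 419820 ≤ easting ≤ 427283 and 5243464 ≤ northing ≤ 5255000.

Green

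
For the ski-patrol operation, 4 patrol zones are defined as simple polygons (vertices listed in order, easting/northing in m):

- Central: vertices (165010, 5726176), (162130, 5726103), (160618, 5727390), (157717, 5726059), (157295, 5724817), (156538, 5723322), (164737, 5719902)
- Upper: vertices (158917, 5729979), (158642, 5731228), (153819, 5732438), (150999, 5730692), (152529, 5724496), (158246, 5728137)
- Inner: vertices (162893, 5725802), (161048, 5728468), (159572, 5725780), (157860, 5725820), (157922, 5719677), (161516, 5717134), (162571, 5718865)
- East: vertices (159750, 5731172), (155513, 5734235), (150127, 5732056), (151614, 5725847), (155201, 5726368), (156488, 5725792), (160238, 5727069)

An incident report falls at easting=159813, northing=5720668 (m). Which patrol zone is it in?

Inner

Cast a ray rightward from (159813, 5720668). For each polygon, the edges (by vertex number in listed order) whose endpoints lie on opposite sides of northing = 5720668, where each meets that height, and whether that is right or left of the point:
Central: 6–7 at easting≈162900.6 (right), 7–1 at easting≈164770.3 (right) → 2 crossings.
Upper: no edge straddles that height → 0 crossings.
Inner: 4–5 at easting≈157912.0 (left), 7–1 at easting≈162654.7 (right) → 1 crossing.
East: no edge straddles that height → 0 crossings.
Only Inner has an odd count, so the point is inside Inner.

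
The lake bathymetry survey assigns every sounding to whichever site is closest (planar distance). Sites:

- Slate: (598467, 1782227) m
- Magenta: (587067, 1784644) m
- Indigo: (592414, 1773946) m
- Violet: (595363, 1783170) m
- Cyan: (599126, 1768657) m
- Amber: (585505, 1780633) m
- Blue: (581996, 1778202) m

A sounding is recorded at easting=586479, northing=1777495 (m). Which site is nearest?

Amber

Squared distances to each site:
Slate: 166103968.000; Magenta: 51453945.000; Indigo: 47819626.000; Violet: 111131081.000; Cyan: 238056853.000; Amber: 10795720.000; Blue: 20597138.000.
Minimum at Amber.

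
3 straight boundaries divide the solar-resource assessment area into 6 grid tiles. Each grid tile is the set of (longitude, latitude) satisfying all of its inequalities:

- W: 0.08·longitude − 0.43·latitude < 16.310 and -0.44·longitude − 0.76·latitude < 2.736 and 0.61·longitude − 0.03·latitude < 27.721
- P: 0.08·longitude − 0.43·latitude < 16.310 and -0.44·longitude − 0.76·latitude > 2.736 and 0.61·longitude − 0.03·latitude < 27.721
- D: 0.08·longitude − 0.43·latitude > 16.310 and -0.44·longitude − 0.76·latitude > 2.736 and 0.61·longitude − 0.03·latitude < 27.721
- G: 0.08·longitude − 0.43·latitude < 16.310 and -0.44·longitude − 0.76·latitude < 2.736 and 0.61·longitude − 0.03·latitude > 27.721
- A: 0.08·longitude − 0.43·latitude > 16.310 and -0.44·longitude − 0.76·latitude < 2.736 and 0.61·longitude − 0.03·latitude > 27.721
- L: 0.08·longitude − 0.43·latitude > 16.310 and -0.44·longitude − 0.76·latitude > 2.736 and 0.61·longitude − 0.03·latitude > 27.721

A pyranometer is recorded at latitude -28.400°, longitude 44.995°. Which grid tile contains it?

G

0.08·44.995 − 0.43·-28.400 = 15.812, which is < 16.310
-0.44·44.995 − 0.76·-28.400 = 1.786, which is < 2.736
0.61·44.995 − 0.03·-28.400 = 28.299, which is > 27.721
This sign pattern matches G.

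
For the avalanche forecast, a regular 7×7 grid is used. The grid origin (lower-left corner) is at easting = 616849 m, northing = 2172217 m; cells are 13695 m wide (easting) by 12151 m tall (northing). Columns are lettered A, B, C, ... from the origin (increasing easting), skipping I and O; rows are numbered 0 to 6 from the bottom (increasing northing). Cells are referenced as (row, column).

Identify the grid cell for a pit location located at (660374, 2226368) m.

Column index: ⌊(660374 − 616849) / 13695⌋ = ⌊3.178⌋ = 3 → column D
Row offset from origin: ⌊(2226368 − 2172217) / 12151⌋ = ⌊4.457⌋ = 4 → row 4

(4, D)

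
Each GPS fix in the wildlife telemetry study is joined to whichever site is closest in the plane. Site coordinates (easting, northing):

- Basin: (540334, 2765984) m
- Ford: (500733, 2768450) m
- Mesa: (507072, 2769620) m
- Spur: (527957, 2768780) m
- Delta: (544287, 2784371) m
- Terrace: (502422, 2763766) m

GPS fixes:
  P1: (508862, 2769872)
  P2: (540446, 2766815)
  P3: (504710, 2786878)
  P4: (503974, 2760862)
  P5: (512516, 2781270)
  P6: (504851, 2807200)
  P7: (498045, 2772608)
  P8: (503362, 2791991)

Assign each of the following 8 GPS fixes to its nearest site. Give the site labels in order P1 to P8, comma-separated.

P1 → Mesa (d²=3267604.00)
P2 → Basin (d²=703105.00)
P3 → Mesa (d²=303417608.00)
P4 → Terrace (d²=10841920.00)
P5 → Mesa (d²=165359636.00)
P6 → Mesa (d²=1417189241.00)
P7 → Ford (d²=24514308.00)
P8 → Mesa (d²=514225741.00)

Mesa, Basin, Mesa, Terrace, Mesa, Mesa, Ford, Mesa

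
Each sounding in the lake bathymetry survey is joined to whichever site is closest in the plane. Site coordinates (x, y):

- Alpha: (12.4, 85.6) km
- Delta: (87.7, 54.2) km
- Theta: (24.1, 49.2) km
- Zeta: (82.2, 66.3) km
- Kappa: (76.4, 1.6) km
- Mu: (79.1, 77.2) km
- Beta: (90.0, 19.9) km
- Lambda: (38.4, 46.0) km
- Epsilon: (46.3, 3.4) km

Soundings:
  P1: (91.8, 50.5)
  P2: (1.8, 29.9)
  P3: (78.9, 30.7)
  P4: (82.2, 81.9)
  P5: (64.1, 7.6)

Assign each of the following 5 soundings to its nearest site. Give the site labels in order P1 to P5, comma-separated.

Delta, Theta, Beta, Mu, Kappa

P1 → Delta (d²=30.50)
P2 → Theta (d²=869.78)
P3 → Beta (d²=239.85)
P4 → Mu (d²=31.70)
P5 → Kappa (d²=187.29)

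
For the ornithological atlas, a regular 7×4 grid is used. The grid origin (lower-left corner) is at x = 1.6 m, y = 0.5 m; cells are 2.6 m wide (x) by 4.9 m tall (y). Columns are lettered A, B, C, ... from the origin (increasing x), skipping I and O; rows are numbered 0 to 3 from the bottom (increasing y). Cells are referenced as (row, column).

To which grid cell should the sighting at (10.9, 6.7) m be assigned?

(1, D)

Column index: ⌊(10.9 − 1.6) / 2.6⌋ = ⌊3.577⌋ = 3 → column D
Row offset from origin: ⌊(6.7 − 0.5) / 4.9⌋ = ⌊1.265⌋ = 1 → row 1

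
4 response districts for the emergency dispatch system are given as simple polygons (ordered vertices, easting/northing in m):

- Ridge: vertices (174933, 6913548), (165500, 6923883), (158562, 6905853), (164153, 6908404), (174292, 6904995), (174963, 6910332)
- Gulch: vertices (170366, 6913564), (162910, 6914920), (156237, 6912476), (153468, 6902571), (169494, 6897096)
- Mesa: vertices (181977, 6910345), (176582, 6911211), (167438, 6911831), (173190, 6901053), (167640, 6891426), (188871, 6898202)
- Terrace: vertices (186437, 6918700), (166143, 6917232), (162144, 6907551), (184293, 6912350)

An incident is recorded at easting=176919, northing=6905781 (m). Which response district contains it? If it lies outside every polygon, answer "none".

Cast a ray rightward from (176919, 6905781). For each polygon, the edges (by vertex number in listed order) whose endpoints lie on opposite sides of northing = 6905781, where each meets that height, and whether that is right or left of the point:
Ridge: 4–5 at easting≈171954.3 (left), 5–6 at easting≈174390.8 (left) → 0 crossings.
Gulch: 3–4 at easting≈154365.4 (left), 5–1 at easting≈169953.9 (left) → 0 crossings.
Mesa: 3–4 at easting≈170666.8 (left), 6–1 at easting≈184568.1 (right) → 1 crossing.
Terrace: no edge straddles that height → 0 crossings.
Only Mesa has an odd count, so the point is inside Mesa.

Mesa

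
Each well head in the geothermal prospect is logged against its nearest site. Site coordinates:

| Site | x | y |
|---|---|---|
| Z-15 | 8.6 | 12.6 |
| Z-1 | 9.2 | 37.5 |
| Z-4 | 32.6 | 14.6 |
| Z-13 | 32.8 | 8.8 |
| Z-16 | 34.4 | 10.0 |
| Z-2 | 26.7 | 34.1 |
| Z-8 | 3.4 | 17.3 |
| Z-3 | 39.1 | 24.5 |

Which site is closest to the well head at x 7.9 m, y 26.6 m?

Z-8

Squared distances to each site:
Z-15: 196.490; Z-1: 120.500; Z-4: 754.090; Z-13: 936.850; Z-16: 977.810; Z-2: 409.690; Z-8: 106.740; Z-3: 977.850.
Minimum at Z-8.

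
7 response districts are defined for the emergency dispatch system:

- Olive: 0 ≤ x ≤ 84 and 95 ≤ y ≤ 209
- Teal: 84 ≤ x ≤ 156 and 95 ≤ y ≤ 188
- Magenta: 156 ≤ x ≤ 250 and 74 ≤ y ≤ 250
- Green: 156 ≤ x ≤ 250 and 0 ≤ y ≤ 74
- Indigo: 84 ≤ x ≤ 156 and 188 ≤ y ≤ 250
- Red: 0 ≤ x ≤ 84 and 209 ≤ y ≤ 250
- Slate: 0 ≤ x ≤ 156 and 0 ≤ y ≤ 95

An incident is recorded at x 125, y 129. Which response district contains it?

The point has x = 125 and y = 129.
Only Teal satisfies 84 ≤ x ≤ 156 and 95 ≤ y ≤ 188.

Teal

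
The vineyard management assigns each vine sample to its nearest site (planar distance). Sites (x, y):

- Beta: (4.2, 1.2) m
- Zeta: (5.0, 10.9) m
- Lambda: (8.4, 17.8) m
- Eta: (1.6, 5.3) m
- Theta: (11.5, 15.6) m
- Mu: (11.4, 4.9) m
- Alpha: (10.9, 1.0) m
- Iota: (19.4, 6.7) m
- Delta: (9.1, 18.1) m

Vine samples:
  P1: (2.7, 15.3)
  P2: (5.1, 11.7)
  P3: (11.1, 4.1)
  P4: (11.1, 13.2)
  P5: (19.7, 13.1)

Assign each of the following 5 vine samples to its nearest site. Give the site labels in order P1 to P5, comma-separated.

P1 → Zeta (d²=24.65)
P2 → Zeta (d²=0.65)
P3 → Mu (d²=0.73)
P4 → Theta (d²=5.92)
P5 → Iota (d²=41.05)

Zeta, Zeta, Mu, Theta, Iota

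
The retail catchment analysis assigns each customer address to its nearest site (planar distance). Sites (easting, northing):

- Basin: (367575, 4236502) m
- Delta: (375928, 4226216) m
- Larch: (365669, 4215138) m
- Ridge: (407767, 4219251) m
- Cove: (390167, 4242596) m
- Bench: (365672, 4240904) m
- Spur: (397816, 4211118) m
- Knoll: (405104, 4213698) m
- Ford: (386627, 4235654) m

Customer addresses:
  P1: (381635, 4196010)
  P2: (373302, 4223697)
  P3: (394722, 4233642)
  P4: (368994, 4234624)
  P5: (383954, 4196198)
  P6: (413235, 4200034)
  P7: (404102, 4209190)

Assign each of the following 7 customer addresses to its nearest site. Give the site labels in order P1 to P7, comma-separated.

P1 → Spur (d²=490076425.00)
P2 → Delta (d²=13241237.00)
P3 → Ford (d²=69577169.00)
P4 → Basin (d²=5540445.00)
P5 → Spur (d²=414761444.00)
P6 → Knoll (d²=252818057.00)
P7 → Knoll (d²=21326068.00)

Spur, Delta, Ford, Basin, Spur, Knoll, Knoll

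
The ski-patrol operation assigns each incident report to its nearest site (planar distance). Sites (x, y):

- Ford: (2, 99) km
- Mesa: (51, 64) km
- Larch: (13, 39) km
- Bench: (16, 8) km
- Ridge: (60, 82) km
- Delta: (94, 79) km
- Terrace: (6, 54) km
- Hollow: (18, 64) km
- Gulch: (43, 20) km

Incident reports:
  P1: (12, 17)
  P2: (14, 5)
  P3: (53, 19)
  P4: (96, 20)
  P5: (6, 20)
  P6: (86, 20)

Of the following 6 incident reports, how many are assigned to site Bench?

P1 → Bench
P2 → Bench
P3 → Gulch
P4 → Gulch
P5 → Bench
P6 → Gulch
3 of the 6 go to Bench.

3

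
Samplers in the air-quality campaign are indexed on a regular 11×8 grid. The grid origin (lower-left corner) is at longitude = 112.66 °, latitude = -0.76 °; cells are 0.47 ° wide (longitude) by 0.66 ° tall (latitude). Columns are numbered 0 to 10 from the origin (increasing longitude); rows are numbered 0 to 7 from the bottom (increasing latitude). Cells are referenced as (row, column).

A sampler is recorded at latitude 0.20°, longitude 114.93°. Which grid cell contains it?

(1, 4)

Column index: ⌊(114.93 − 112.66) / 0.47⌋ = ⌊4.830⌋ = 4
Row offset from origin: ⌊(0.20 − -0.76) / 0.66⌋ = ⌊1.455⌋ = 1 → row 1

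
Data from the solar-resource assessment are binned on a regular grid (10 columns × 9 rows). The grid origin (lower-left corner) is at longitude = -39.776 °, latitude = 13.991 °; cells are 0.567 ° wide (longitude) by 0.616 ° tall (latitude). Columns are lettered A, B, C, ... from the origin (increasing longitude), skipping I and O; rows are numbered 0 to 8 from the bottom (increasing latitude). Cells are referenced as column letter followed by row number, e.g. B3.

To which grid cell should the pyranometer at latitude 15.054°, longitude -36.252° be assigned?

G1

Column index: ⌊(-36.252 − -39.776) / 0.567⌋ = ⌊6.215⌋ = 6 → column G
Row offset from origin: ⌊(15.054 − 13.991) / 0.616⌋ = ⌊1.726⌋ = 1 → row 1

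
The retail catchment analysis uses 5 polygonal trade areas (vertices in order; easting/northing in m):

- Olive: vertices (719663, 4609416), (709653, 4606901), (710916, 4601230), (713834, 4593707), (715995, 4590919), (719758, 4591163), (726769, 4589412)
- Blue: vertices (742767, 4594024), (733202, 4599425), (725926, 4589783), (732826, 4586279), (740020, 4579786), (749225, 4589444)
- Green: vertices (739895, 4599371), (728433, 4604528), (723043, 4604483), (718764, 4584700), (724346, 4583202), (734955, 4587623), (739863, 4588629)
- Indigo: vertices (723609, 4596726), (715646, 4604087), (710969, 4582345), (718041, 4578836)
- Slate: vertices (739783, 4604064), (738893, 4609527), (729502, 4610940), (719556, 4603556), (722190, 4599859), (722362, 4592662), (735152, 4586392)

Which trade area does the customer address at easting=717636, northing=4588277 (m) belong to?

Cast a ray rightward from (717636, 4588277). For each polygon, the edges (by vertex number in listed order) whose endpoints lie on opposite sides of northing = 4588277, where each meets that height, and whether that is right or left of the point:
Olive: no edge straddles that height → 0 crossings.
Blue: 3–4 at easting≈728891.6 (right), 5–6 at easting≈748112.7 (right) → 2 crossings.
Green: 3–4 at easting≈719537.7 (right), 6–7 at easting≈738145.7 (right) → 2 crossings.
Indigo: 2–3 at easting≈712245.1 (left), 4–1 at easting≈720979.4 (right) → 1 crossing.
Slate: 6–7 at easting≈731306.8 (right), 7–1 at easting≈735646.0 (right) → 2 crossings.
Only Indigo has an odd count, so the point is inside Indigo.

Indigo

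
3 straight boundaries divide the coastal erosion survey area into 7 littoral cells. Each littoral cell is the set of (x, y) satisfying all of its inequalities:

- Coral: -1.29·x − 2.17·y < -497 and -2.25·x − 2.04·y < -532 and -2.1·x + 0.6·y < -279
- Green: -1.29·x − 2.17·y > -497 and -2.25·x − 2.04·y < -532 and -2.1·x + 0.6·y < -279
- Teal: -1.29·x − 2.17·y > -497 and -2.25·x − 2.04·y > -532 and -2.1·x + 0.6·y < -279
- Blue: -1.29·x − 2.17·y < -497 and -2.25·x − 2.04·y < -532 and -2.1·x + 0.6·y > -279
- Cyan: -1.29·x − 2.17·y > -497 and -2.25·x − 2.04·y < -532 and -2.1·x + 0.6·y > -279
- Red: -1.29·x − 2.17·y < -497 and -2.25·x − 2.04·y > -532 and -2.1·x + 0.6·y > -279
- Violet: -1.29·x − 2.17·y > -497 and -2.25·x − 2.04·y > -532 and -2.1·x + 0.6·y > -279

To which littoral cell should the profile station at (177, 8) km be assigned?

-1.29·177 − 2.17·8 = -245.690, which is > -497
-2.25·177 − 2.04·8 = -414.570, which is > -532
-2.1·177 + 0.6·8 = -366.900, which is < -279
This sign pattern matches Teal.

Teal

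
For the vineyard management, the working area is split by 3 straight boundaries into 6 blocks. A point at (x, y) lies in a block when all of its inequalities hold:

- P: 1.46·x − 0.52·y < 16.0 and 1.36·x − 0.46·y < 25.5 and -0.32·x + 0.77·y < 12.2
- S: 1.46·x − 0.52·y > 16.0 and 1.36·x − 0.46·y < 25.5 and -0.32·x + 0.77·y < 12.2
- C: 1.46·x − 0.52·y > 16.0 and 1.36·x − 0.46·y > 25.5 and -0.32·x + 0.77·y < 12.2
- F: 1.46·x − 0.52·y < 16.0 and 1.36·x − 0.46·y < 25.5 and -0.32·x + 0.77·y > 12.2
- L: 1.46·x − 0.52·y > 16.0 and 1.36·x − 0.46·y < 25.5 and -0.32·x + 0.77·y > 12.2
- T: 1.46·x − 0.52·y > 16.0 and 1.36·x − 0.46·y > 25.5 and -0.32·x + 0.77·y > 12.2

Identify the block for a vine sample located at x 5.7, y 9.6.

P

1.46·5.7 − 0.52·9.6 = 3.330, which is < 16.0
1.36·5.7 − 0.46·9.6 = 3.336, which is < 25.5
-0.32·5.7 + 0.77·9.6 = 5.568, which is < 12.2
This sign pattern matches P.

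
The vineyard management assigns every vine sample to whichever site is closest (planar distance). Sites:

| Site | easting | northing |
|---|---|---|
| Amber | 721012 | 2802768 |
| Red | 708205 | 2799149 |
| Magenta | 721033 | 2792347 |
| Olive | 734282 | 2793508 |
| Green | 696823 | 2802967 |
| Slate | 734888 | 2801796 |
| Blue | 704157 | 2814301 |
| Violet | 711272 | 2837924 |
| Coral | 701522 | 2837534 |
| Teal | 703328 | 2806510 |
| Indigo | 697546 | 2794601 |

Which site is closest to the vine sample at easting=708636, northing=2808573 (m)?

Squared distances to each site:
Amber: 186863401.000; Red: 88997537.000; Magenta: 416968685.000; Olive: 884671541.000; Green: 170974205.000; Slate: 735095233.000; Blue: 52871425.000; Violet: 868429697.000; Coral: 889348517.000; Teal: 32430833.000; Indigo: 318204884.000.
Minimum at Teal.

Teal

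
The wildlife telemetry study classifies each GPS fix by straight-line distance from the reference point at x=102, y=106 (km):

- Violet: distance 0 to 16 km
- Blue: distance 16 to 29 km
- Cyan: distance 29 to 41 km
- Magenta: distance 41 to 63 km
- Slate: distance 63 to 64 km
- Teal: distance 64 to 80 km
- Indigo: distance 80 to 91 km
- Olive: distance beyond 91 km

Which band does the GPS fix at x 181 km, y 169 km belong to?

Olive

Distance = √((181−102)² + (169−106)²) = √(6241.000 + 3969.000) = 101.045 km.
91 ≤ 101.045 < ∞ → Olive.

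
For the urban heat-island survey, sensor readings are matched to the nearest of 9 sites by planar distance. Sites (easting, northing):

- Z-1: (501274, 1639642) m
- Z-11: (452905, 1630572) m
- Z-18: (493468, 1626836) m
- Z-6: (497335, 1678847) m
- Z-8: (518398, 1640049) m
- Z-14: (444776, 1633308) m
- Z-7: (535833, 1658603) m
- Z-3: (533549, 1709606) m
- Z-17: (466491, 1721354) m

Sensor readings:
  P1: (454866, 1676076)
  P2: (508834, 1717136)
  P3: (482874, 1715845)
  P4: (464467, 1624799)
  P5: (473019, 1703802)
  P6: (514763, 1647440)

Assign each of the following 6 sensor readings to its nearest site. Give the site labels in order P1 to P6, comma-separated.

Z-6, Z-3, Z-17, Z-11, Z-17, Z-8

P1 → Z-6 (d²=1811294402.00)
P2 → Z-3 (d²=667532125.00)
P3 → Z-17 (d²=298751770.00)
P4 → Z-11 (d²=167007373.00)
P5 → Z-17 (d²=350687488.00)
P6 → Z-8 (d²=67840106.00)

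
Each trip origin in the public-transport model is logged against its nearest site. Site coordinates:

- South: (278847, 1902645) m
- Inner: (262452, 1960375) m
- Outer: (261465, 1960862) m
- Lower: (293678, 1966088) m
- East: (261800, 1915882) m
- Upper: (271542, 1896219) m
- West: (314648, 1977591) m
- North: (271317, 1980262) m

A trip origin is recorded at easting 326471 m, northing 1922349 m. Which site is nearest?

Squared distances to each site:
South: 2656292992.000; Inner: 5544409037.000; Outer: 5709031205.000; Lower: 2988480970.000; East: 4224160330.000; Upper: 3699971941.000; West: 3191461893.000; North: 6395879285.000.
Minimum at South.

South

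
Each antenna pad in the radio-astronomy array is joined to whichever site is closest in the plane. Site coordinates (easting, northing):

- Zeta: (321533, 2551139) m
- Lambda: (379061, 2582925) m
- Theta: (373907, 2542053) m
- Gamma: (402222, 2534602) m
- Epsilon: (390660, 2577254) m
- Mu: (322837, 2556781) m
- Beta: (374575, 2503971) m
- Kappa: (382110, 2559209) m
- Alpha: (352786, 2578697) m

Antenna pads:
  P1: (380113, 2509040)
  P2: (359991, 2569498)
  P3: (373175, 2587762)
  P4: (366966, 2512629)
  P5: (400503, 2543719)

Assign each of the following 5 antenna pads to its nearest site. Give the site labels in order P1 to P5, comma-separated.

Beta, Alpha, Lambda, Beta, Gamma

P1 → Beta (d²=56364205.00)
P2 → Alpha (d²=136533626.00)
P3 → Lambda (d²=58041565.00)
P4 → Beta (d²=132857845.00)
P5 → Gamma (d²=86074650.00)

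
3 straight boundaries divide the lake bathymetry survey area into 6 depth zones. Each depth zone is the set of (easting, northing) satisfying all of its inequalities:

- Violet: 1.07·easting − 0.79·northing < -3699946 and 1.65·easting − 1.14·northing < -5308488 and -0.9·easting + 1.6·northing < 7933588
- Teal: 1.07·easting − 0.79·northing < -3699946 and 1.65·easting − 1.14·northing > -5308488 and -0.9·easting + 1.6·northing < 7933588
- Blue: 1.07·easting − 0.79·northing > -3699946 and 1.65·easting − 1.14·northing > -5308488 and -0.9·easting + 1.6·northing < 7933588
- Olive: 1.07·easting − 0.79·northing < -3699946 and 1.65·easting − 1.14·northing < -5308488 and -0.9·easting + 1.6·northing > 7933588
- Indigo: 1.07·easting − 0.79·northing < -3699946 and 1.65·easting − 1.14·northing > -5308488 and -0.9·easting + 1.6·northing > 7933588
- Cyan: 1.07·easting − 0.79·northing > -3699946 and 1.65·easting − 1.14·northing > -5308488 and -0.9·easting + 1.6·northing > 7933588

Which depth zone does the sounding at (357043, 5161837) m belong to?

Cyan

1.07·357043 − 0.79·5161837 = -3695815.220, which is > -3699946
1.65·357043 − 1.14·5161837 = -5295373.230, which is > -5308488
-0.9·357043 + 1.6·5161837 = 7937600.500, which is > 7933588
This sign pattern matches Cyan.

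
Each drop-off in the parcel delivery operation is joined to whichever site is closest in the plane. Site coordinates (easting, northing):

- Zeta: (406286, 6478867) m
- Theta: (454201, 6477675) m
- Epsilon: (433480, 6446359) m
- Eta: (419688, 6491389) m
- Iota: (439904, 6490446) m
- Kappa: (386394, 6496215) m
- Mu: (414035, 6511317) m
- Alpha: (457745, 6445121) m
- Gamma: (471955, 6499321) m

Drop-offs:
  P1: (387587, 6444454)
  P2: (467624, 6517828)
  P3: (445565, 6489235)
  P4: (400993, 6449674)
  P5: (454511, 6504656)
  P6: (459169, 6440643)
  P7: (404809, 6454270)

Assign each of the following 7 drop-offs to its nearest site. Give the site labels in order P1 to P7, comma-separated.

P1 → Zeta (d²=1533907170.00)
P2 → Gamma (d²=361266610.00)
P3 → Iota (d²=33513442.00)
P4 → Zeta (d²=880247098.00)
P5 → Gamma (d²=332755361.00)
P6 → Alpha (d²=22080260.00)
P7 → Zeta (d²=607193938.00)

Zeta, Gamma, Iota, Zeta, Gamma, Alpha, Zeta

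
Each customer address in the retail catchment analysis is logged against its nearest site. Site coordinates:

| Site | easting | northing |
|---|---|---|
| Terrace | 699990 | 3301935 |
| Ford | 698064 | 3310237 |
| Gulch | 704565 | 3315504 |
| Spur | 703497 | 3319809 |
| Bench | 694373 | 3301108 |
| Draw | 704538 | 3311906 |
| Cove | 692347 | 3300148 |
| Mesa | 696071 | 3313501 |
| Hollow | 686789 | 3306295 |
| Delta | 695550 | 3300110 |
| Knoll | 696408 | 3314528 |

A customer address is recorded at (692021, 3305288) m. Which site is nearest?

Squared distances to each site:
Terrace: 74747570.000; Ford: 61010450.000; Gulch: 261718592.000; Spur: 342558017.000; Bench: 23004304.000; Draw: 200473213.000; Cove: 26525876.000; Mesa: 83855869.000; Hollow: 28387873.000; Delta: 39265525.000; Knoll: 104623369.000.
Minimum at Bench.

Bench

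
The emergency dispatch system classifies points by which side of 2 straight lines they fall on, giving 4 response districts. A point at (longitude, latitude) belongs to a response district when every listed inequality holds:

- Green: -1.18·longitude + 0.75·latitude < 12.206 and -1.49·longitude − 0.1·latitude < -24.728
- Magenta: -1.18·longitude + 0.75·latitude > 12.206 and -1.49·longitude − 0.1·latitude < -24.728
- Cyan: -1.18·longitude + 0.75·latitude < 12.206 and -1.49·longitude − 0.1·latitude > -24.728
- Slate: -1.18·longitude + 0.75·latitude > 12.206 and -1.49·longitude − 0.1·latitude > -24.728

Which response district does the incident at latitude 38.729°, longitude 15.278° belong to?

-1.18·15.278 + 0.75·38.729 = 11.019, which is < 12.206
-1.49·15.278 − 0.1·38.729 = -26.637, which is < -24.728
This sign pattern matches Green.

Green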